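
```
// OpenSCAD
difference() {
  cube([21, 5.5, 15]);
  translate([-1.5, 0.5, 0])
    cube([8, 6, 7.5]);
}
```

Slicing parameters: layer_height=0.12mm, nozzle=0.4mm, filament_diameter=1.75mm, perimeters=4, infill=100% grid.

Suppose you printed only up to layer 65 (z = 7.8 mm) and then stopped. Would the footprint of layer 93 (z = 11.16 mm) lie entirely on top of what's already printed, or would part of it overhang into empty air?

Compare the two slices. At z = 7.8: the 21×5.5 cube contributes its full rectangle (area 115.50 mm²); the cube at (-1.5, 0.5) is absent (z outside [0, 7.5]); Subtracting the remaining from the first: none of the subtracted shapes is present at this height, so the 21×5.5 cube is unchanged — area = 115.50 mm². At z = 11.16: the 21×5.5 cube contributes its full rectangle (area 115.50 mm²); the cube at (-1.5, 0.5) does not reach this height (z outside [0, 7.5]); Subtracting the remaining from the first: none of the subtracted shapes is present at this height, so the 21×5.5 cube is unchanged — area = 115.50 mm². Checking containment: the cross-section at z = 11.16 is a subset of the cross-section at z = 7.8.

entirely on top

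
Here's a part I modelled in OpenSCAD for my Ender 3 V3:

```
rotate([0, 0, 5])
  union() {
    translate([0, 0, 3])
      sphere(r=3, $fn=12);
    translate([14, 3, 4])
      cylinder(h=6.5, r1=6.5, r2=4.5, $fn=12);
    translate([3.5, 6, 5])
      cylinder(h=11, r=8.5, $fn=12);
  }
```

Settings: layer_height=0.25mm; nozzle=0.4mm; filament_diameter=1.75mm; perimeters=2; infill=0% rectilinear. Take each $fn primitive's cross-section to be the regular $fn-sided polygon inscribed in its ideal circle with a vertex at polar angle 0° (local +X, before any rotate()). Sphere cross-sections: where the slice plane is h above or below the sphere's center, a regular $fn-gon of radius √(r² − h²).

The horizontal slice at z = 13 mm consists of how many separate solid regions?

At z = 13 mm: the sphere is absent (|z−center|=10.000 > r=3); the cone at (14, 3) does not reach this height (z outside [4, 10.5]); the r=8.5 cylinder at (3.5, 6) contributes a regular 12-gon of circumradius 8.5; Combining (union): only the r=8.5 cylinder at (3.5, 6) is present, so the union is just that shape — 1 connected region; (whole slice rotated 5° about Z — lengths, areas and connectivity unchanged). The result has 1 disconnected region.

1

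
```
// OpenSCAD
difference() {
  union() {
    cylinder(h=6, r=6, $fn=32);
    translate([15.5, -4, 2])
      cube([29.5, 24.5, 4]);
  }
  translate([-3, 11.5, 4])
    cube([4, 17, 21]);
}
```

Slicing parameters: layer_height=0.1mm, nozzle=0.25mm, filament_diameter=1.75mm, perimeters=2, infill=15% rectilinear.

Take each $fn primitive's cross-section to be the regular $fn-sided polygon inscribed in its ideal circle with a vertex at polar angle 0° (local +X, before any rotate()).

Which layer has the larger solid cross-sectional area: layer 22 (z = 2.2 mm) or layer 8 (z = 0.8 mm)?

Layer 22 (z = 2.2): the cylinder: section is a regular 32-gon, circumradius r=6 (area = (32/2)·6.000²·sin(360°/32) = 112.37 mm²); the 29.5×24.5 cube at (15.5, -4) contributes its full rectangle (area 722.75 mm²); Taking the union: the 2 present regions are separate (no shared area or edge), so areas and boundary lengths simply add and each stays a separate island — area = 835.12 mm²; the cube at (-3, 11.5) does not reach this height (z outside [4, 25]); Taking the first minus the rest: none of the subtracted shapes is present at this height, so that combined region is unchanged — area = 835.12 mm². So its area = 835.12 mm². Layer 8 (z = 0.8): the cylinder: section is a regular 32-gon, circumradius r=6 (area = (32/2)·6.000²·sin(360°/32) = 112.37 mm²); the cube at (15.5, -4) does not reach this height (z outside [2, 6]); Combining (union): only the r=6 cylinder is present, so the union is just that shape — area = 112.37 mm²; the cube at (-3, 11.5) does not reach this height (z outside [4, 25]); After the difference (first − rest): none of the subtracted shapes is present at this height, so that combined region is unchanged — area = 112.37 mm². So its area = 112.37 mm². Layer 22 is larger (835.12 vs 112.37 mm²).

layer 22 (z = 2.2 mm)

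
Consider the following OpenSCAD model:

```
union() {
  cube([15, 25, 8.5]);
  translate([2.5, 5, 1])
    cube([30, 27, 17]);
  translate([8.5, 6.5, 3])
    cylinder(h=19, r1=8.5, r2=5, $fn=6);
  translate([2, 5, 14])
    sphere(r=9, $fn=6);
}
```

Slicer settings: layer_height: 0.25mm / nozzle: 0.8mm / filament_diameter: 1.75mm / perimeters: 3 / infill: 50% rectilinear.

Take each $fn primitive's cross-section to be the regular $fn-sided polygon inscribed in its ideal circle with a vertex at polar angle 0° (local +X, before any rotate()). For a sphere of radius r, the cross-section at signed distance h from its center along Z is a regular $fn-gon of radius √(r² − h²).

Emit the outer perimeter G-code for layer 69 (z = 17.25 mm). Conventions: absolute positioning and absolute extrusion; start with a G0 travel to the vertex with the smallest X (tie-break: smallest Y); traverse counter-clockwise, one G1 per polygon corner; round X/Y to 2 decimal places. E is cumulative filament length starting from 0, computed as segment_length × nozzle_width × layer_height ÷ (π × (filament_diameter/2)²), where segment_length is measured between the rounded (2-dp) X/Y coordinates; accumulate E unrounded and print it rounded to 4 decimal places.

At z = 17.25 mm: the cube is not intersected at this z (z outside [0, 8.5]); the 30×27 cube at (2.5, 5) contributes its full rectangle; the cone at (8.5, 6.5) contributes a regular 6-gon of circumradius 5.875 (interpolated between r1=8.5 and r2=5 at t=0.750); the r=9 sphere at (2, 5) contributes a regular 6-gon of circumradius √(9²−3.25²) = 8.393; Taking the union: the regions partially overlap (shared area 120.61 mm²), so overlapping operands fuse into one piece — 1 connected region. The outline is a single polygon with 11 vertices. Extrusion per mm of travel: 0.8 × 0.25 / (π × 0.875²) = 0.083150. Accumulating E over each segment gives final E = 11.4010.

G0 X-6.39 Y5.00 Z17.25
G1 X-2.20 Y-2.27 E0.6977
G1 X6.20 Y-2.27 E1.3962
G1 X8.32 Y1.41 E1.7493
G1 X11.44 Y1.41 E2.0087
G1 X13.51 Y5.00 E2.3533
G1 X32.50 Y5.00 E3.9323
G1 X32.50 Y32.00 E6.1774
G1 X2.50 Y32.00 E8.6719
G1 X2.50 Y12.27 E10.3125
G1 X-2.20 Y12.27 E10.7033
G1 X-6.39 Y5.00 E11.4010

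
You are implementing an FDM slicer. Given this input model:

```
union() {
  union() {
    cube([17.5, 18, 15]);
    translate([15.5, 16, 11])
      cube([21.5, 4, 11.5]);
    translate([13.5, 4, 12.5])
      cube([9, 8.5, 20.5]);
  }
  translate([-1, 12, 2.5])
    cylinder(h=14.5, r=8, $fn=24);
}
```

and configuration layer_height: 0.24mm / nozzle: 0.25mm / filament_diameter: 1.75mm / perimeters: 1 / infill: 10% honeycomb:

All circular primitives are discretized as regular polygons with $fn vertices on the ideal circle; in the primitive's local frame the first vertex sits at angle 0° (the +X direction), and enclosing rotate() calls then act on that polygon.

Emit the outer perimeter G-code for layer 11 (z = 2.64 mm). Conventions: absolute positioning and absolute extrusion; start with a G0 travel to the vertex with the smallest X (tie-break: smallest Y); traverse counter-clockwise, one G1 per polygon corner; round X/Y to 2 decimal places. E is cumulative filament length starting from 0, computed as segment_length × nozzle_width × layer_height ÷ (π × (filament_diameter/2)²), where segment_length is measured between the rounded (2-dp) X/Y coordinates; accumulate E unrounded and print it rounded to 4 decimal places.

At z = 2.64 mm: the cube (footprint 17.5×18) is included at this height; the cube at (15.5, 16) is not intersected at this z (z outside [11, 22.5]); the cube at (13.5, 4) is not intersected at this z (z outside [12.5, 33]); Combining (union): only the 17.5×18 cube is present, so the union is just that shape — 1 connected region; the r=8 cylinder at (-1, 12) contributes a regular 24-gon of circumradius 8; Taking the union: the regions partially overlap (shared area 78.47 mm²), so overlapping operands fuse into one piece — 1 connected region. The outline is a single polygon with 20 vertices. Extrusion per mm of travel: 0.25 × 0.24 / (π × 0.875²) = 0.024945. Accumulating E over each segment gives final E = 2.1128.

G0 X-9.00 Y12.00 Z2.64
G1 X-8.73 Y9.93 E0.0521
G1 X-7.93 Y8.00 E0.1042
G1 X-6.66 Y6.34 E0.1563
G1 X-5.00 Y5.07 E0.2085
G1 X-3.07 Y4.27 E0.2606
G1 X-1.00 Y4.00 E0.3127
G1 X0.00 Y4.13 E0.3378
G1 X0.00 Y0.00 E0.4408
G1 X17.50 Y0.00 E0.8774
G1 X17.50 Y18.00 E1.3264
G1 X4.21 Y18.00 E1.6579
G1 X3.00 Y18.93 E1.6960
G1 X1.07 Y19.73 E1.7481
G1 X-1.00 Y20.00 E1.8002
G1 X-3.07 Y19.73 E1.8522
G1 X-5.00 Y18.93 E1.9044
G1 X-6.66 Y17.66 E1.9565
G1 X-7.93 Y16.00 E2.0086
G1 X-8.73 Y14.07 E2.0607
G1 X-9.00 Y12.00 E2.1128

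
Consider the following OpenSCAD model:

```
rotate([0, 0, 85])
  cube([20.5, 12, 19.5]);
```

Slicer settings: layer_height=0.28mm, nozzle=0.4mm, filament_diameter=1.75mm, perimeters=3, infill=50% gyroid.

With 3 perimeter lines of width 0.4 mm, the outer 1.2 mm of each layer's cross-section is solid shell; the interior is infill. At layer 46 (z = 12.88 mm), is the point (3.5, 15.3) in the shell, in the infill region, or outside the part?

outside

At z = 12.88 mm: the 20.5×12 cube contributes its full rectangle; (whole slice rotated 85° about Z — lengths, areas and connectivity unchanged). Overall, the cross-section is a single solid region. Undo the 85° rotation: the query point maps to (15.547, -2.153) in the un-rotated model frame. The nearest boundary edge runs (0.00, 0.00)→(20.50, 0.00); distance from the point to it = 2.15 mm. The point is not inside any of the regions above, so it lies outside the cross-section (2.15 mm from the nearest boundary).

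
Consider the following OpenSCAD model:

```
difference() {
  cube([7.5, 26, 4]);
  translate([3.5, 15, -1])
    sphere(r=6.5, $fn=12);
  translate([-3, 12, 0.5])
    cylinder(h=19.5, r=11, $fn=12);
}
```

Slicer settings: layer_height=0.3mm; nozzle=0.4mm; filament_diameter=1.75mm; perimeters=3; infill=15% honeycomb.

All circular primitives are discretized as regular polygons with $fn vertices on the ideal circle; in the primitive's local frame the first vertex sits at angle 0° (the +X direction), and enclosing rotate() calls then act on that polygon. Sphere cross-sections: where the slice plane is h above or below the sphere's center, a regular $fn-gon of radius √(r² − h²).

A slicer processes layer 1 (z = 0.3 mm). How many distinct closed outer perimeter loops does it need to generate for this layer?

At z = 0.3 mm: the cube (footprint 7.5×26) is included at this height; the sphere at (3.5, 15): section is a regular 12-gon, circumradius = √(r²−h²) = √(6.5²−1.3²) = 6.369; the cylinder at (-3, 12) does not reach this height (z outside [0.5, 20]); After the difference (first − rest): starting from the 7.5×26 cube, the r=6.5 sphere at (3.5, 15) partially overlaps it — only the 87.40 mm² overlap (of its 121.68 mm²) is removed, clipping the outline — 2 connected regions. The result has 2 disconnected regions.

2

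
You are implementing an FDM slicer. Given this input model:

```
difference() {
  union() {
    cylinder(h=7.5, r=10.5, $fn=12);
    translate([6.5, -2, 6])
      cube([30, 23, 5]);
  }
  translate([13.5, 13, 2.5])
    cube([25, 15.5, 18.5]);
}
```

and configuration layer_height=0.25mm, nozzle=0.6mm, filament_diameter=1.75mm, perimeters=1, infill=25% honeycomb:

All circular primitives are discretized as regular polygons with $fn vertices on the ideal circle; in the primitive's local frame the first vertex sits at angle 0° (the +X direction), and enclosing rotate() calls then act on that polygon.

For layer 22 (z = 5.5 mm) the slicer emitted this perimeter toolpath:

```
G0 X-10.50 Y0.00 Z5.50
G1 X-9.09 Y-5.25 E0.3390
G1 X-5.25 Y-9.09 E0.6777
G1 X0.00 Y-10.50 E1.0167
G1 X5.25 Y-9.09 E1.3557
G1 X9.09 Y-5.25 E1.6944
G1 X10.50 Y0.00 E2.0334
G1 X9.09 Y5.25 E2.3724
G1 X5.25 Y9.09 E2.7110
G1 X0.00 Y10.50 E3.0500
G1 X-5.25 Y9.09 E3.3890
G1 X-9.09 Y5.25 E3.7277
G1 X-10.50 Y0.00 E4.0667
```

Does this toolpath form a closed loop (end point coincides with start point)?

Start point (G0): (-10.50, 0.00). End point (last G1): the path returns to the start — closed.

yes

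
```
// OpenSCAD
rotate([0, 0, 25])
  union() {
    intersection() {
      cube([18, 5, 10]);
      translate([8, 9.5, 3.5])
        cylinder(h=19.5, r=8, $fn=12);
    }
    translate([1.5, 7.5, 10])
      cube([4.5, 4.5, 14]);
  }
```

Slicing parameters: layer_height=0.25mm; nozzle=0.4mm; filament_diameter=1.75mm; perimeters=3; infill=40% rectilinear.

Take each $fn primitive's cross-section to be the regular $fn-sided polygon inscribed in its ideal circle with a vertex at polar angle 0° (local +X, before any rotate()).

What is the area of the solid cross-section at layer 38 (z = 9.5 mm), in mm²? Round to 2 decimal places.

29.61 mm²

At z = 9.5 mm: the cube (footprint 18×5) is included at this height (area 90.00 mm²); the cylinder at (8, 9.5): section is a regular 12-gon, circumradius r=8 (area = (12/2)·8.000²·sin(360°/12) = 192.00 mm²); After intersecting: the r=8 cylinder at (8, 9.5) partially overlaps the 18×5 cube; clipping to the common part keeps 29.61 mm² — area = 29.61 mm²; the cube at (1.5, 7.5) is not intersected at this z (z outside [10, 24]); Combining (union): only that combined region is present, so the union is just that shape — area = 29.61 mm²; (whole slice rotated 25° about Z — lengths, areas and connectivity unchanged). Overall, the cross-section is a single solid region. Net area = 29.61 mm².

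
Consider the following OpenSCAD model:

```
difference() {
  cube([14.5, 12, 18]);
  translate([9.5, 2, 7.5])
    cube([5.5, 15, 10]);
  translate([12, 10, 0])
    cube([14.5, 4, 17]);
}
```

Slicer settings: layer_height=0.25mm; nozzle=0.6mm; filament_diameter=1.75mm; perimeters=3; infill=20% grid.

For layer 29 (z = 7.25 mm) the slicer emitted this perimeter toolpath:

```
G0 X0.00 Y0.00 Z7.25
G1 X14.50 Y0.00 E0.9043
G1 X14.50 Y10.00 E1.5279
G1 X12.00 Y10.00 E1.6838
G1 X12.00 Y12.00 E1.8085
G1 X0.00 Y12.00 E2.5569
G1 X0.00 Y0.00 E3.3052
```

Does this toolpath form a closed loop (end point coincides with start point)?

Start point (G0): (0.00, 0.00). End point (last G1): the path returns to the start — closed.

yes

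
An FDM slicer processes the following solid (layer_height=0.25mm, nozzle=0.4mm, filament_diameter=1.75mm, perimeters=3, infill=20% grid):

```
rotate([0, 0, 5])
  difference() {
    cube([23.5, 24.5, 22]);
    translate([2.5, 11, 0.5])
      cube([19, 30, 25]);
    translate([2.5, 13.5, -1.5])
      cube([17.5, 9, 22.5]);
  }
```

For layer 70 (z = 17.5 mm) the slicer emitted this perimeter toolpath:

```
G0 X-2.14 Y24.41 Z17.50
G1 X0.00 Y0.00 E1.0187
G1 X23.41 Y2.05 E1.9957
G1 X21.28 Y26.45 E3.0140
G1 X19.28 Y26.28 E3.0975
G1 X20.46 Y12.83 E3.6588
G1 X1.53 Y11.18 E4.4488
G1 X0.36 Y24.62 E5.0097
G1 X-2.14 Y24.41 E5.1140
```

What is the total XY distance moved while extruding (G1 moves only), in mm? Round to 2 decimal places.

123.01 mm

Sum the Euclidean lengths of each G1 segment: total = 123.01 mm.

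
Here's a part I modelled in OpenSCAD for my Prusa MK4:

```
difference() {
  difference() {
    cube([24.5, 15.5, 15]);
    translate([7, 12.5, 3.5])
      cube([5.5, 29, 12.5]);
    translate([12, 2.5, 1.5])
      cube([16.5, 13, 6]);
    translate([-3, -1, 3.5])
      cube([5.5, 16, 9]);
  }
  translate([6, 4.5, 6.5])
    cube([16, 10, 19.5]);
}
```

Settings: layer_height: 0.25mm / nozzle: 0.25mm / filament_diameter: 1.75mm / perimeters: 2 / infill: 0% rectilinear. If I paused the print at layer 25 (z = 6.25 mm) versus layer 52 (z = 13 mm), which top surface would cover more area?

Layer 25 (z = 6.25): the cube (footprint 24.5×15.5) is included at this height (area 379.75 mm²); the cube at (7, 12.5) (footprint 5.5×29) is included at this height (area 159.50 mm²); the cube at (12, 2.5) (footprint 16.5×13) is included at this height (area 214.50 mm²); the cube at (-3, -1) is present — its section is the full 5.5×16 rectangle (area 88.00 mm²); Subtracting the remaining from the first: starting from the 24.5×15.5 cube (379.75 mm²), the 5.5×29 cube at (7, 12.5) partially overlaps it — only the 16.50 mm² overlap (of its 159.50 mm²) is removed, clipping the outline; the 16.5×13 cube at (12, 2.5) partially overlaps it — only the 161.00 mm² overlap (of its 214.50 mm²) is removed, clipping the outline; the 5.5×16 cube at (-3, -1) partially overlaps it — only the 37.50 mm² overlap (of its 88.00 mm²) is removed, clipping the outline — area = 164.75 mm²; the cube at (6, 4.5) is not intersected at this z (z outside [6.5, 26]); Subtracting the remaining from the first: none of the subtracted shapes is present at this height, so that combined region is unchanged — area = 164.75 mm². So its area = 164.75 mm². Layer 52 (z = 13): the cube is present — its section is the full 24.5×15.5 rectangle (area 379.75 mm²); the 5.5×29 cube at (7, 12.5) contributes its full rectangle (area 159.50 mm²); the cube at (12, 2.5) is absent (z outside [1.5, 7.5]); the cube at (-3, -1) does not reach this height (z outside [3.5, 12.5]); Subtracting the remaining from the first: starting from the 24.5×15.5 cube (379.75 mm²), the 5.5×29 cube at (7, 12.5) partially overlaps it — only the 16.50 mm² overlap (of its 159.50 mm²) is removed, clipping the outline — area = 363.25 mm²; the cube at (6, 4.5) (footprint 16×10) is included at this height (area 160.00 mm²); Subtracting the remaining from the first: starting from that combined region (363.25 mm²), the 16×10 cube at (6, 4.5) partially overlaps it — only the 149.00 mm² overlap (of its 160.00 mm²) is removed, clipping the outline — area = 214.25 mm². So its area = 214.25 mm². Layer 52 is larger (214.25 vs 164.75 mm²).

layer 52 (z = 13 mm)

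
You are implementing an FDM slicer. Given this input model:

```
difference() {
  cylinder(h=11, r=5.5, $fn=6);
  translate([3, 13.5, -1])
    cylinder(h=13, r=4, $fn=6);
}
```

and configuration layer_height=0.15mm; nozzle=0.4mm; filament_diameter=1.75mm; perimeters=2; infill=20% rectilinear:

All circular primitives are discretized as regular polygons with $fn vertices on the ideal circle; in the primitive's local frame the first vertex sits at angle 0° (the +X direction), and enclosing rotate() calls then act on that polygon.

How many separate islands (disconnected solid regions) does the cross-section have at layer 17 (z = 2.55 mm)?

1

At z = 2.55 mm: the r=5.5 cylinder contributes a regular 6-gon of circumradius 5.5; the cylinder at (3, 13.5): section is a regular 6-gon, circumradius r=4; Taking the first minus the rest: starting from the r=5.5 cylinder, the r=4 cylinder at (3, 13.5) misses the remaining region (no effect) — 1 connected region. Overall, the cross-section is a single solid region. Island count = 1.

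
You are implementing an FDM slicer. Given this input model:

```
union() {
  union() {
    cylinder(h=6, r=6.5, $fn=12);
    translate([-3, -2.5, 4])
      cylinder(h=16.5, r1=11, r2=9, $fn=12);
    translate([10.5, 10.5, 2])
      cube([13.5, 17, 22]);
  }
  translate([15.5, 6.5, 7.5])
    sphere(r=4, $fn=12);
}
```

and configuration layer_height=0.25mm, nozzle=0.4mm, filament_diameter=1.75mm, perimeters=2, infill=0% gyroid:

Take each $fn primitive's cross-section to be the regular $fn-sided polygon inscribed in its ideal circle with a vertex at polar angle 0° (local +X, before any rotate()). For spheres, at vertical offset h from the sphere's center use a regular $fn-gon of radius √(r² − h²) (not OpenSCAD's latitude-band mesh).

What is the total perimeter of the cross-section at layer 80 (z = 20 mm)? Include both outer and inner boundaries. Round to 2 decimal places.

At z = 20 mm: the cylinder is not intersected at this z (z outside [0, 6]); the cone at (-3, -2.5): at t=0.970 of its height the radius interpolates to r₁+(r₂−r₁)t = 9.061, giving a regular 12-gon of that circumradius (perimeter = 2·12·9.061·sin(180°/12) = 56.28 mm); the cube at (10.5, 10.5) (footprint 13.5×17) is included at this height (perimeter 61.00 mm); Merging all regions: the 2 present regions are separate (no shared area or edge), so areas and boundary lengths simply add and each stays a separate island — boundary = 117.28 mm; the sphere at (15.5, 6.5) is absent (|z−center|=12.500 > r=4); Merging all regions: only the result so far is present, so the union is just that shape — boundary = 117.28 mm. Overall, the cross-section has 2 separate islands. Total boundary length (outer) = 117.28 mm.

117.28 mm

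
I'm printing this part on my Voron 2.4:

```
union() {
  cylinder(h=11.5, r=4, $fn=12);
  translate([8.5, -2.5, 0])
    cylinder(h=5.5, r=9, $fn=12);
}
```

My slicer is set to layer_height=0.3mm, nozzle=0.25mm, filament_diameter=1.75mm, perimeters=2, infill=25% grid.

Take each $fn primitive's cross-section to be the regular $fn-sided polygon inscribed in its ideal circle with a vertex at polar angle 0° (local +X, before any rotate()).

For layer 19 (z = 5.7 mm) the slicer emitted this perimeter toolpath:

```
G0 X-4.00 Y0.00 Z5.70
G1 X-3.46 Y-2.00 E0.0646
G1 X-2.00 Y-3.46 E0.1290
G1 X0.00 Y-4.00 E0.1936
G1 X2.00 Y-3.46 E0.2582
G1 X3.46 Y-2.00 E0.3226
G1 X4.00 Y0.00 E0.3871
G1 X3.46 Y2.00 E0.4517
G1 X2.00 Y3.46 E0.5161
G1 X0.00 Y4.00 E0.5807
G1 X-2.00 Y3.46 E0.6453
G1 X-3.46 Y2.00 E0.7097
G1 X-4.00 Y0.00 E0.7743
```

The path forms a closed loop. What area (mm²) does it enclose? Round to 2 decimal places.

Apply the shoelace formula to the sequence of (X, Y) vertices; enclosed area = 47.94 mm².

47.94 mm²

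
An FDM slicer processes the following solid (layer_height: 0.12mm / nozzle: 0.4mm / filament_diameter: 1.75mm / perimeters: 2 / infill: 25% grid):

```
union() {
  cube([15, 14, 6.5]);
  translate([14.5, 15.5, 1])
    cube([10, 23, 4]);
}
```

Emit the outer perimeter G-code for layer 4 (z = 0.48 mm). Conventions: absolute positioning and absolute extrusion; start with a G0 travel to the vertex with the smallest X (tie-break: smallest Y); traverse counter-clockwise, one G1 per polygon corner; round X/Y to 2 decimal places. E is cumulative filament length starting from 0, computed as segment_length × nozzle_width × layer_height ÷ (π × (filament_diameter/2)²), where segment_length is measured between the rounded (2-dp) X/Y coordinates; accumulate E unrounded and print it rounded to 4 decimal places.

At z = 0.48 mm: the cube (footprint 15×14) is included at this height; the cube at (14.5, 15.5) does not reach this height (z outside [1, 5]); Combining (union): only the 15×14 cube is present, so the union is just that shape — 1 connected region. The outline is a single polygon with 4 vertices. Extrusion per mm of travel: 0.4 × 0.12 / (π × 0.875²) = 0.019956. Accumulating E over each segment gives final E = 1.1575.

G0 X0.00 Y0.00 Z0.48
G1 X15.00 Y0.00 E0.2993
G1 X15.00 Y14.00 E0.5787
G1 X0.00 Y14.00 E0.8781
G1 X0.00 Y0.00 E1.1575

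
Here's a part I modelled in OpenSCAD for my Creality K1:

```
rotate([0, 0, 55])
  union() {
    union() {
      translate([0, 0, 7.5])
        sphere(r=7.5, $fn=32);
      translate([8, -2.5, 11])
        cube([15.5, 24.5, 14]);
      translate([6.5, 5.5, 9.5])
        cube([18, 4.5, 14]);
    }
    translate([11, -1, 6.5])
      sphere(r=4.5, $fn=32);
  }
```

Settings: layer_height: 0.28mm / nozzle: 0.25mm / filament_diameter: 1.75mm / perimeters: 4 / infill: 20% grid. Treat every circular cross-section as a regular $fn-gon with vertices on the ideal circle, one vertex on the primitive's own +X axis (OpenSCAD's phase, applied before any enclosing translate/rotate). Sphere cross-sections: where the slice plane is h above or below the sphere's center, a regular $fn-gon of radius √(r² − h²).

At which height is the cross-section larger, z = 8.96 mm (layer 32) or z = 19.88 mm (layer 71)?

Layer 32 (z = 8.96): the r=7.5 sphere slices to a regular 32-gon of circumradius 7.357 (√(r²−h²) with h=1.46 from center) (area = (32/2)·7.357²·sin(360°/32) = 168.93 mm²); the cube at (8, -2.5) is absent (z outside [11, 25]); the cube at (6.5, 5.5) does not reach this height (z outside [9.5, 23.5]); Merging all regions: only the r=7.5 sphere is present, so the union is just that shape — area = 168.93 mm²; the r=4.5 sphere at (11, -1) slices to a regular 32-gon of circumradius 3.768 (√(r²−h²) with h=2.46 from center) (area = (32/2)·3.768²·sin(360°/32) = 44.32 mm²); Taking the union: the regions partially overlap — summed areas 213.25 mm² minus the doubly-counted overlap 0.02 mm² gives 213.22 mm² — area = 213.22 mm²; (rotated 55° about Z; rotation is an isometry so areas/perimeters/island counts are preserved). So its area = 213.22 mm². Layer 71 (z = 19.88): the sphere does not reach this height (|z−center|=12.380 > r=7.5); the cube at (8, -2.5) is present — its section is the full 15.5×24.5 rectangle (area 379.75 mm²); the cube at (6.5, 5.5) (footprint 18×4.5) is included at this height (area 81.00 mm²); Combining (union): the regions partially overlap — summed areas 460.75 mm² minus the doubly-counted overlap 69.75 mm² gives 391.00 mm² — area = 391.00 mm²; the sphere at (11, -1) is not intersected at this z (|z−center|=13.380 > r=4.5); Merging all regions: only that combined region is present, so the union is just that shape — area = 391.00 mm²; (whole slice rotated 55° about Z — lengths, areas and connectivity unchanged). So its area = 391.00 mm². Layer 71 is larger (391.00 vs 213.22 mm²).

layer 71 (z = 19.88 mm)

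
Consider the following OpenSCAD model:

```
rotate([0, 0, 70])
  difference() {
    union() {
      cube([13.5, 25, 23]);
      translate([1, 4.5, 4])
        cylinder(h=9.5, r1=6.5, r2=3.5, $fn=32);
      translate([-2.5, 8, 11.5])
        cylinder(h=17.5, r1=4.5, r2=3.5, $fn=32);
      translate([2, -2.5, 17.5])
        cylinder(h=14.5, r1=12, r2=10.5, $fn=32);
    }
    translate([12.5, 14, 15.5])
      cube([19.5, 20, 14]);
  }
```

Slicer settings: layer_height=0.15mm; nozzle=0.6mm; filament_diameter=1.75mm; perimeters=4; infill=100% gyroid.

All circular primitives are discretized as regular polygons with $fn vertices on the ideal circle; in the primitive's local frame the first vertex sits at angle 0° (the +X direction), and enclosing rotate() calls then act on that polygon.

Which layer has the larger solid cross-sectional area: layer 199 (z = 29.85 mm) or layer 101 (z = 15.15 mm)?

Layer 199 (z = 29.85): the cube does not reach this height (z outside [0, 23]); the cone at (1, 4.5) is not intersected at this z (z outside [4, 13.5]); the cone at (-2.5, 8) is absent (z outside [11.5, 29]); the cone at (2, -2.5) (r1=12→r2=10.5) has section circumradius 10.722 here — a regular 32-gon (area = (32/2)·10.722²·sin(360°/32) = 358.87 mm²); Taking the union: only the cone at (2, -2.5) is present, so the union is just that shape — area = 358.87 mm²; the cube at (12.5, 14) is absent (z outside [15.5, 29.5]); Subtracting the remaining from the first: none of the subtracted shapes is present at this height, so the result so far is unchanged — area = 358.87 mm²; (rotated 70° about Z; rotation is an isometry so areas/perimeters/island counts are preserved). So its area = 358.87 mm². Layer 101 (z = 15.15): the cube is present — its section is the full 13.5×25 rectangle (area 337.50 mm²); the cone at (1, 4.5) is absent (z outside [4, 13.5]); the cone at (-2.5, 8): at t=0.209 of its height the radius interpolates to r₁+(r₂−r₁)t = 4.291, giving a regular 32-gon of that circumradius (area = (32/2)·4.291²·sin(360°/32) = 57.49 mm²); the cone at (2, -2.5) does not reach this height (z outside [17.5, 32]); Taking the union: the regions partially overlap — summed areas 394.99 mm² minus the doubly-counted overlap 8.64 mm² gives 386.34 mm² — area = 386.34 mm²; the cube at (12.5, 14) does not reach this height (z outside [15.5, 29.5]); After the difference (first − rest): none of the subtracted shapes is present at this height, so that combined region is unchanged — area = 386.34 mm²; (rotated 70° about Z; rotation is an isometry so areas/perimeters/island counts are preserved). So its area = 386.34 mm². Layer 101 is larger (386.34 vs 358.87 mm²).

layer 101 (z = 15.15 mm)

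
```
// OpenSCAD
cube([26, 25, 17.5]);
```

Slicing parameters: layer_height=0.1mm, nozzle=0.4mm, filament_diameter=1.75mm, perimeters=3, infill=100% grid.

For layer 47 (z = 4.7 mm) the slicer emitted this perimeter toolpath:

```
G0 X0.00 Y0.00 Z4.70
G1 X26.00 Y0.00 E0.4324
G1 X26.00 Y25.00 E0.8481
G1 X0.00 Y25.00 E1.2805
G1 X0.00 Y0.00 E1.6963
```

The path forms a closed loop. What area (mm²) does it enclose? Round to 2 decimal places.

Apply the shoelace formula to the sequence of (X, Y) vertices; enclosed area = 650.00 mm².

650.00 mm²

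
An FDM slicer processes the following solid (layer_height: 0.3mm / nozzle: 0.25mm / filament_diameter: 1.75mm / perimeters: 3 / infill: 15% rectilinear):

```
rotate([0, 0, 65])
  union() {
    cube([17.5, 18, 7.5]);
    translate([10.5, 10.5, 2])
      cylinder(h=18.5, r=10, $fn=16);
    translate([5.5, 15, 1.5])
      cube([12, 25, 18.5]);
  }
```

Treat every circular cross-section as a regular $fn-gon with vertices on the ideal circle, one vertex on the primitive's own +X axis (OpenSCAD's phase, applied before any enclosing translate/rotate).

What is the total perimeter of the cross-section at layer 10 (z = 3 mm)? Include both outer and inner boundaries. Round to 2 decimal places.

At z = 3 mm: the 17.5×18 cube contributes its full rectangle (perimeter 71.00 mm); the r=10 cylinder at (10.5, 10.5) gives a regular 16-gon of circumradius 10 (constant along its height) (perimeter = 2·16·10.000·sin(180°/16) = 62.43 mm); the cube at (5.5, 15) (footprint 12×25) is included at this height (perimeter 74.00 mm); Merging all regions: the regions partially overlap (shared area 313.92 mm²), so the edge portions inside another operand are dropped and the merged outline is re-measured after clipping — boundary = 115.88 mm; (rotated 65° about Z; rotation is an isometry so areas/perimeters/island counts are preserved). Overall, the cross-section is a single solid region. Total boundary length (outer) = 115.88 mm.

115.88 mm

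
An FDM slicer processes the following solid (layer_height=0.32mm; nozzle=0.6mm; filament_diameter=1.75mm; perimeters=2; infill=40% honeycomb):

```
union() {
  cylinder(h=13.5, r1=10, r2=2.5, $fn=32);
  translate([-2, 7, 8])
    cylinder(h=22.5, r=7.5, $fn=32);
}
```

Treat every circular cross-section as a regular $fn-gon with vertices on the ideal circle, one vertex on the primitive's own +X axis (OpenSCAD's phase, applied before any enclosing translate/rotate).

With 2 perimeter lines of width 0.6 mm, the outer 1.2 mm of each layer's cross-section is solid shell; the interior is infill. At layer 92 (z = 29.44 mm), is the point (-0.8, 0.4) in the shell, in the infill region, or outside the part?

shell

At z = 29.44 mm: the cone does not reach this height (z outside [0, 13.5]); the cylinder at (-2, 7): section is a regular 32-gon, circumradius r=7.5; Merging all regions: only the r=7.5 cylinder at (-2, 7) is present, so the union is just that shape — 1 connected region. Overall, the cross-section is a single solid region. The nearest boundary edge runs (-2.00, -0.50)→(-0.54, -0.36); distance from the point to it = 0.78 mm. The point is inside the cross-section, 0.78 mm from the nearest boundary — within the 1.2 mm shell band (2 × 0.6).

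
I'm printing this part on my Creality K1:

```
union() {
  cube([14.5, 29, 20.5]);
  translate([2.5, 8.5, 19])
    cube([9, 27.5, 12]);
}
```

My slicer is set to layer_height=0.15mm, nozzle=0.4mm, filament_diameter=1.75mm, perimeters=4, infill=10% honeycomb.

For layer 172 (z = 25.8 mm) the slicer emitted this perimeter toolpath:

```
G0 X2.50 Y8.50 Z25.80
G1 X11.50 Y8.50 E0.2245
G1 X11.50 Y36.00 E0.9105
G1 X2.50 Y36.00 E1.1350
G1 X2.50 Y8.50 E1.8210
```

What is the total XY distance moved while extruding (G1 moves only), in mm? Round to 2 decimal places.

73.00 mm

Sum the Euclidean lengths of each G1 segment: total = 73.00 mm.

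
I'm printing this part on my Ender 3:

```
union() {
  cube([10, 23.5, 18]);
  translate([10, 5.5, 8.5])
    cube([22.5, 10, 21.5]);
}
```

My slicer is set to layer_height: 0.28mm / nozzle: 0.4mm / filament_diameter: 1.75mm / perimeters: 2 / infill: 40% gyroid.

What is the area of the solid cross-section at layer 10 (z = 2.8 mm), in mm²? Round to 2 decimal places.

235.00 mm²

At z = 2.8 mm: the cube is present — its section is the full 10×23.5 rectangle (area 235.00 mm²); the cube at (10, 5.5) is absent (z outside [8.5, 30]); Combining (union): only the 10×23.5 cube is present, so the union is just that shape — area = 235.00 mm². Overall, the cross-section is a single solid region. Net area = 235.00 mm².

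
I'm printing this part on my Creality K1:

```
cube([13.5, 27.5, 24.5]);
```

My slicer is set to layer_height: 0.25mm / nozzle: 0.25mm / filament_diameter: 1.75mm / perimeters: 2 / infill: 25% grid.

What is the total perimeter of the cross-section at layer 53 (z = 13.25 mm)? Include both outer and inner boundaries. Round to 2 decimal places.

At z = 13.25 mm: the cube is present — its section is the full 13.5×27.5 rectangle (perimeter 82.00 mm). Overall, the cross-section is a single solid region. Total boundary length (outer) = 82.00 mm.

82.00 mm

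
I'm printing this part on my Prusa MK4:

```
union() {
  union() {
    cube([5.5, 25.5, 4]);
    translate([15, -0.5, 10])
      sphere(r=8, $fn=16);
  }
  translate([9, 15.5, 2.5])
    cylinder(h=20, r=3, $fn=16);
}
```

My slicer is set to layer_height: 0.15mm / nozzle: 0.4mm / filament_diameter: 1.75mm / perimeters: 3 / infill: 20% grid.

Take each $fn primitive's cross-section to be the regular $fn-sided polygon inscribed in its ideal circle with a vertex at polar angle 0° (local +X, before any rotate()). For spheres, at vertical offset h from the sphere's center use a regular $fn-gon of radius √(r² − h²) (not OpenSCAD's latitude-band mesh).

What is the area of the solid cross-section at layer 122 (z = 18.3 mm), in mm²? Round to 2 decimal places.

At z = 18.3 mm: the cube does not reach this height (z outside [0, 4]); the sphere at (15, -0.5) is absent (|z−center|=8.300 > r=8); Combining (union): nothing is present at this height; the r=3 cylinder at (9, 15.5) gives a regular 16-gon of circumradius 3 (constant along its height) (area = (16/2)·3.000²·sin(360°/16) = 27.55 mm²); Taking the union: only the r=3 cylinder at (9, 15.5) is present, so the union is just that shape — area = 27.55 mm². Overall, the cross-section is a single solid region. Net area = 27.55 mm².

27.55 mm²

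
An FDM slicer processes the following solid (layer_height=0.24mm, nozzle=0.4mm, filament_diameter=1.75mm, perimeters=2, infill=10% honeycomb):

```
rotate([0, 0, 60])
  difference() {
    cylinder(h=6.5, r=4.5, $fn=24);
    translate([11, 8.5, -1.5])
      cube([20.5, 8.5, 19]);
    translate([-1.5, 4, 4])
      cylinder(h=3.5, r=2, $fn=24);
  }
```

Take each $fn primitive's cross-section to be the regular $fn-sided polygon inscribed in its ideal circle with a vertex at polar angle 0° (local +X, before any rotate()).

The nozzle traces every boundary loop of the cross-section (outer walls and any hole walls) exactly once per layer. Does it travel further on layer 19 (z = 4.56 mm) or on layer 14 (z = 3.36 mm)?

layer 19 (z = 4.56 mm)

Layer 19 (z = 4.56): the cylinder: section is a regular 24-gon, circumradius r=4.5 (perimeter = 2·24·4.500·sin(180°/24) = 28.19 mm); the 20.5×8.5 cube at (11, 8.5) contributes its full rectangle (perimeter 58.00 mm); the cylinder at (-1.5, 4): section is a regular 24-gon, circumradius r=2 (perimeter = 2·24·2.000·sin(180°/24) = 12.53 mm); Taking the first minus the rest: starting from the r=4.5 cylinder, the 20.5×8.5 cube at (11, 8.5) misses the remaining region (no effect); the r=2 cylinder at (-1.5, 4) partially overlaps it — only the 6.42 mm² overlap (of its 12.42 mm²) is removed, clipping the outline — boundary = 29.84 mm; (rotated 60° about Z; rotation is an isometry so areas/perimeters/island counts are preserved). So its perimeter = 29.84 mm. Layer 14 (z = 3.36): the r=4.5 cylinder gives a regular 24-gon of circumradius 4.5 (constant along its height) (perimeter = 2·24·4.500·sin(180°/24) = 28.19 mm); the cube at (11, 8.5) (footprint 20.5×8.5) is included at this height (perimeter 58.00 mm); the cylinder at (-1.5, 4) does not reach this height (z outside [4, 7.5]); Taking the first minus the rest: starting from the r=4.5 cylinder, the 20.5×8.5 cube at (11, 8.5) misses the remaining region (no effect) — boundary = 28.19 mm; (rotated 60° about Z; rotation is an isometry so areas/perimeters/island counts are preserved). So its perimeter = 28.19 mm. Layer 19 is larger (29.84 vs 28.19 mm).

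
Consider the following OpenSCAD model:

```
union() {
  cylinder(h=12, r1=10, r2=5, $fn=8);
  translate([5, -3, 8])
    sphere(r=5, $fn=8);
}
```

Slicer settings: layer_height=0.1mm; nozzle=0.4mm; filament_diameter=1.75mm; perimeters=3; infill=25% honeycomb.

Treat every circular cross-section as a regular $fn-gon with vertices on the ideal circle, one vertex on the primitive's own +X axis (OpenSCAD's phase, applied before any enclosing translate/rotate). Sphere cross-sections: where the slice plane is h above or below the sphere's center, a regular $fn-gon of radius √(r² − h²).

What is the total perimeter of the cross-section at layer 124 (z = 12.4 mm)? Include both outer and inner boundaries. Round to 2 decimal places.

14.54 mm

At z = 12.4 mm: the cone is absent (z outside [0, 12]); the r=5 sphere at (5, -3) contributes a regular 8-gon of circumradius √(5²−4.4²) = 2.375 (perimeter = 2·8·2.375·sin(180°/8) = 14.54 mm); Merging all regions: only the r=5 sphere at (5, -3) is present, so the union is just that shape — boundary = 14.54 mm. Overall, the cross-section is a single solid region. Total boundary length (outer) = 14.54 mm.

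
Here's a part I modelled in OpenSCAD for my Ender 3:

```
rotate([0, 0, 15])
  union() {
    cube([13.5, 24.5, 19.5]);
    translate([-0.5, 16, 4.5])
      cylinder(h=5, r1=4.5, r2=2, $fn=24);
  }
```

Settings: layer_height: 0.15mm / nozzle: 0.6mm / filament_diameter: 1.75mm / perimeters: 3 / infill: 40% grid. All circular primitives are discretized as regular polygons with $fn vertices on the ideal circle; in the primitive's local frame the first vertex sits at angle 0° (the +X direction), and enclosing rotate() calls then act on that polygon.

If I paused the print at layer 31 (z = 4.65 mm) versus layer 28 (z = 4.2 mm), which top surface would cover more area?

layer 31 (z = 4.65 mm)

Layer 31 (z = 4.65): the cube (footprint 13.5×24.5) is included at this height (area 330.75 mm²); the cone at (-0.5, 16) (r1=4.5→r2=2) has section circumradius 4.425 here — a regular 24-gon (area = (24/2)·4.425²·sin(360°/24) = 60.81 mm²); Taking the union: the regions partially overlap — summed areas 391.56 mm² minus the doubly-counted overlap 26.01 mm² gives 365.55 mm² — area = 365.55 mm²; (whole slice rotated 15° about Z — lengths, areas and connectivity unchanged). So its area = 365.55 mm². Layer 28 (z = 4.2): the cube (footprint 13.5×24.5) is included at this height (area 330.75 mm²); the cone at (-0.5, 16) is absent (z outside [4.5, 9.5]); Combining (union): only the 13.5×24.5 cube is present, so the union is just that shape — area = 330.75 mm²; (rotated 15° about Z; rotation is an isometry so areas/perimeters/island counts are preserved). So its area = 330.75 mm². Layer 31 is larger (365.55 vs 330.75 mm²).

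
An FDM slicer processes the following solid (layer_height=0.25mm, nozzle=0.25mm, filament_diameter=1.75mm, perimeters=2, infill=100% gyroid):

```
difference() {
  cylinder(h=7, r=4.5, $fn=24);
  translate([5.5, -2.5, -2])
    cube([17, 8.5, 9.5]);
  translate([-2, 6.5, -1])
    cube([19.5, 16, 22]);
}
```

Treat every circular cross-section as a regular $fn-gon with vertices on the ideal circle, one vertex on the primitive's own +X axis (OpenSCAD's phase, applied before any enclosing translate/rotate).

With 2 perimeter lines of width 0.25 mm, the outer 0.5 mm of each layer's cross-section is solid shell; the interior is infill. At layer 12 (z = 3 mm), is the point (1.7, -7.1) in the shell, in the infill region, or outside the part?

At z = 3 mm: the r=4.5 cylinder gives a regular 24-gon of circumradius 4.5 (constant along its height); the cube at (5.5, -2.5) (footprint 17×8.5) is included at this height; the cube at (-2, 6.5) (footprint 19.5×16) is included at this height; Subtracting the remaining from the first: starting from the r=4.5 cylinder, the 17×8.5 cube at (5.5, -2.5) misses the remaining region (no effect); the 19.5×16 cube at (-2, 6.5) misses the remaining region (no effect) — 1 connected region. Overall, the cross-section is a single solid region. The nearest boundary edge runs (2.25, -3.90)→(1.16, -4.35); distance from the point to it = 2.80 mm. The point is not inside any of the regions above, so it lies outside the cross-section (2.80 mm from the nearest boundary).

outside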